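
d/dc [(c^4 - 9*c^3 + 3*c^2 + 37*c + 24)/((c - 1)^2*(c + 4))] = (c^5 + 5*c^4 - 37*c^3 + 31*c^2 - 244*c - 316)/(c^5 + 5*c^4 - 5*c^3 - 25*c^2 + 40*c - 16)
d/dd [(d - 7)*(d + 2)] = 2*d - 5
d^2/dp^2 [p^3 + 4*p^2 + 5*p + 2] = 6*p + 8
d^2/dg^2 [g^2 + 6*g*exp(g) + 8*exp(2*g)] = 6*g*exp(g) + 32*exp(2*g) + 12*exp(g) + 2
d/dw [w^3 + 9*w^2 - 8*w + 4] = 3*w^2 + 18*w - 8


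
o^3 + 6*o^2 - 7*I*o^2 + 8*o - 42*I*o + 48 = (o + 6)*(o - 8*I)*(o + I)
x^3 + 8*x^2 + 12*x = x*(x + 2)*(x + 6)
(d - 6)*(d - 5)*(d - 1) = d^3 - 12*d^2 + 41*d - 30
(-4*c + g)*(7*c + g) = -28*c^2 + 3*c*g + g^2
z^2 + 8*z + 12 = (z + 2)*(z + 6)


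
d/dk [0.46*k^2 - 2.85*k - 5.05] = 0.92*k - 2.85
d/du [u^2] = 2*u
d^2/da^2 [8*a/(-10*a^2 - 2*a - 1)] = 32*(-2*a*(10*a + 1)^2 + (15*a + 1)*(10*a^2 + 2*a + 1))/(10*a^2 + 2*a + 1)^3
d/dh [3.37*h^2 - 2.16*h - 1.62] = 6.74*h - 2.16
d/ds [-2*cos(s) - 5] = 2*sin(s)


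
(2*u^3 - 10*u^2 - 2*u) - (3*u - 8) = 2*u^3 - 10*u^2 - 5*u + 8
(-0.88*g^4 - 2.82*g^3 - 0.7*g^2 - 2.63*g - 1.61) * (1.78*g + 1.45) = -1.5664*g^5 - 6.2956*g^4 - 5.335*g^3 - 5.6964*g^2 - 6.6793*g - 2.3345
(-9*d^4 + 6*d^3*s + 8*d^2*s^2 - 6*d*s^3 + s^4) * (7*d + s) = -63*d^5 + 33*d^4*s + 62*d^3*s^2 - 34*d^2*s^3 + d*s^4 + s^5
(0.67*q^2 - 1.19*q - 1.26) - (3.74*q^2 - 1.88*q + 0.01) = -3.07*q^2 + 0.69*q - 1.27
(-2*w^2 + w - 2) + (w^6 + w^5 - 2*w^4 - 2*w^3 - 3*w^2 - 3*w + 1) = w^6 + w^5 - 2*w^4 - 2*w^3 - 5*w^2 - 2*w - 1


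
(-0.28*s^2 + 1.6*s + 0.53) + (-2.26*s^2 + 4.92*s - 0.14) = -2.54*s^2 + 6.52*s + 0.39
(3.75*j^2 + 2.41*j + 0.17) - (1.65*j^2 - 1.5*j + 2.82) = 2.1*j^2 + 3.91*j - 2.65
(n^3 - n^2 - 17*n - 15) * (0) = 0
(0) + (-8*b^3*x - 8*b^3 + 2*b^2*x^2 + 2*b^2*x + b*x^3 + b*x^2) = -8*b^3*x - 8*b^3 + 2*b^2*x^2 + 2*b^2*x + b*x^3 + b*x^2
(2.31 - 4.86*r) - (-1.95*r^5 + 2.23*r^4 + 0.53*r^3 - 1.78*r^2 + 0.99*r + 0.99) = 1.95*r^5 - 2.23*r^4 - 0.53*r^3 + 1.78*r^2 - 5.85*r + 1.32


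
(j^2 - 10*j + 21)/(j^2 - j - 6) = (j - 7)/(j + 2)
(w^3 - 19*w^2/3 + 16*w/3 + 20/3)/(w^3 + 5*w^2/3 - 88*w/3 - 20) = (w - 2)/(w + 6)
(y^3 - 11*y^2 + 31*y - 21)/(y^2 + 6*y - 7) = (y^2 - 10*y + 21)/(y + 7)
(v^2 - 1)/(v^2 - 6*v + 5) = (v + 1)/(v - 5)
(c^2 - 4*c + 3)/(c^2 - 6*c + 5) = (c - 3)/(c - 5)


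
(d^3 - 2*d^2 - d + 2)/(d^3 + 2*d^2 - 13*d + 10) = (d + 1)/(d + 5)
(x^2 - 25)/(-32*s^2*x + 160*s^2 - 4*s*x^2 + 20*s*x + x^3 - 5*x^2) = (x + 5)/(-32*s^2 - 4*s*x + x^2)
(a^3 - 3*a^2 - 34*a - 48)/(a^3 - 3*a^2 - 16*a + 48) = (a^3 - 3*a^2 - 34*a - 48)/(a^3 - 3*a^2 - 16*a + 48)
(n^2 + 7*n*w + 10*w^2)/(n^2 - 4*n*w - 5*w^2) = (-n^2 - 7*n*w - 10*w^2)/(-n^2 + 4*n*w + 5*w^2)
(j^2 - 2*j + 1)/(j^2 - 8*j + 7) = (j - 1)/(j - 7)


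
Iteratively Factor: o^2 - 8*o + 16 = (o - 4)*(o - 4)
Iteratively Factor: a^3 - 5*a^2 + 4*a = (a - 4)*(a^2 - a) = a*(a - 4)*(a - 1)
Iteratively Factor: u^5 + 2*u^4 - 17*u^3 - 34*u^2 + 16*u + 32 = (u + 4)*(u^4 - 2*u^3 - 9*u^2 + 2*u + 8) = (u - 1)*(u + 4)*(u^3 - u^2 - 10*u - 8) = (u - 1)*(u + 1)*(u + 4)*(u^2 - 2*u - 8) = (u - 1)*(u + 1)*(u + 2)*(u + 4)*(u - 4)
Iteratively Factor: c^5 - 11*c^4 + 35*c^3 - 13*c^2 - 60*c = (c)*(c^4 - 11*c^3 + 35*c^2 - 13*c - 60) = c*(c - 4)*(c^3 - 7*c^2 + 7*c + 15) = c*(c - 4)*(c - 3)*(c^2 - 4*c - 5) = c*(c - 5)*(c - 4)*(c - 3)*(c + 1)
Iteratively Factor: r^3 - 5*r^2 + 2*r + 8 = (r - 4)*(r^2 - r - 2) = (r - 4)*(r - 2)*(r + 1)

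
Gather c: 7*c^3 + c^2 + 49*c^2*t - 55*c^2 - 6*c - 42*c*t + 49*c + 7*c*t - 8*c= 7*c^3 + c^2*(49*t - 54) + c*(35 - 35*t)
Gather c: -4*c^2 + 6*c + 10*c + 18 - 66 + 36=-4*c^2 + 16*c - 12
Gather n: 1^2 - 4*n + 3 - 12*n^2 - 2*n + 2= -12*n^2 - 6*n + 6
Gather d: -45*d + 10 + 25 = 35 - 45*d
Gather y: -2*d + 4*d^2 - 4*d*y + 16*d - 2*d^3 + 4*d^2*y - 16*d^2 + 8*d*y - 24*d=-2*d^3 - 12*d^2 - 10*d + y*(4*d^2 + 4*d)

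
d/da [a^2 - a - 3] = 2*a - 1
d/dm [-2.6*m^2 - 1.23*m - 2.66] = -5.2*m - 1.23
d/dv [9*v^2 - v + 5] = 18*v - 1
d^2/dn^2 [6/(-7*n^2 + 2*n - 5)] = 12*(49*n^2 - 14*n - 4*(7*n - 1)^2 + 35)/(7*n^2 - 2*n + 5)^3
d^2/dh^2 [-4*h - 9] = 0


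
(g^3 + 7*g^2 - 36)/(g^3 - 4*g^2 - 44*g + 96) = (g + 3)/(g - 8)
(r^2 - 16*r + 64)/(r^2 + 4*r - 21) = (r^2 - 16*r + 64)/(r^2 + 4*r - 21)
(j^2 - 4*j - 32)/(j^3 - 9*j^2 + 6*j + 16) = (j + 4)/(j^2 - j - 2)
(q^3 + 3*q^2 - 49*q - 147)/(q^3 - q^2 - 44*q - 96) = (q^2 - 49)/(q^2 - 4*q - 32)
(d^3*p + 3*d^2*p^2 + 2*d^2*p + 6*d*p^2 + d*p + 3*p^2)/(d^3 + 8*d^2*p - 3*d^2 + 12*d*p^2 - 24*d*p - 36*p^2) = p*(d^3 + 3*d^2*p + 2*d^2 + 6*d*p + d + 3*p)/(d^3 + 8*d^2*p - 3*d^2 + 12*d*p^2 - 24*d*p - 36*p^2)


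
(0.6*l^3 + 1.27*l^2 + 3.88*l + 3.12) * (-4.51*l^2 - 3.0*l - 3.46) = -2.706*l^5 - 7.5277*l^4 - 23.3848*l^3 - 30.1054*l^2 - 22.7848*l - 10.7952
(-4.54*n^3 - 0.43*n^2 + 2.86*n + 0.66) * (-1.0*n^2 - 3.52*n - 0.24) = 4.54*n^5 + 16.4108*n^4 - 0.2568*n^3 - 10.624*n^2 - 3.0096*n - 0.1584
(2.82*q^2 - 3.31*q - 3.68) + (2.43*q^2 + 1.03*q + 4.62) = 5.25*q^2 - 2.28*q + 0.94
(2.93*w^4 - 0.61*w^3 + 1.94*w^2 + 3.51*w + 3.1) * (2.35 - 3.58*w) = -10.4894*w^5 + 9.0693*w^4 - 8.3787*w^3 - 8.0068*w^2 - 2.8495*w + 7.285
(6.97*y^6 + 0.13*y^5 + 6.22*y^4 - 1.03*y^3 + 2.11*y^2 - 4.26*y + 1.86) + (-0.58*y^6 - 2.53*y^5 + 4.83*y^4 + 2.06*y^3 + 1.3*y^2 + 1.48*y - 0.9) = 6.39*y^6 - 2.4*y^5 + 11.05*y^4 + 1.03*y^3 + 3.41*y^2 - 2.78*y + 0.96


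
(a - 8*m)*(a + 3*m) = a^2 - 5*a*m - 24*m^2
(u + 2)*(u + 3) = u^2 + 5*u + 6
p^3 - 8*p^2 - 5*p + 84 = (p - 7)*(p - 4)*(p + 3)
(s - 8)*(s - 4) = s^2 - 12*s + 32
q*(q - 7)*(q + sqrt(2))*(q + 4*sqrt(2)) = q^4 - 7*q^3 + 5*sqrt(2)*q^3 - 35*sqrt(2)*q^2 + 8*q^2 - 56*q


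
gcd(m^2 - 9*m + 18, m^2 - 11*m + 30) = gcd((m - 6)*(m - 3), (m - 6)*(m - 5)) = m - 6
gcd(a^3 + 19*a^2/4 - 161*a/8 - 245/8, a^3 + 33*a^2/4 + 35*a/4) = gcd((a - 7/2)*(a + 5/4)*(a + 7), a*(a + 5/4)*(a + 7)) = a^2 + 33*a/4 + 35/4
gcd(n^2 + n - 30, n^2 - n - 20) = n - 5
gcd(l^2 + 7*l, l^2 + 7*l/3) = l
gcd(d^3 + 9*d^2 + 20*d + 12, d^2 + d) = d + 1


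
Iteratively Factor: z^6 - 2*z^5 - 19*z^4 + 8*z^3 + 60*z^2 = (z - 5)*(z^5 + 3*z^4 - 4*z^3 - 12*z^2) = (z - 5)*(z - 2)*(z^4 + 5*z^3 + 6*z^2) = (z - 5)*(z - 2)*(z + 3)*(z^3 + 2*z^2) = z*(z - 5)*(z - 2)*(z + 3)*(z^2 + 2*z) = z^2*(z - 5)*(z - 2)*(z + 3)*(z + 2)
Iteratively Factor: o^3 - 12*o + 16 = (o - 2)*(o^2 + 2*o - 8) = (o - 2)^2*(o + 4)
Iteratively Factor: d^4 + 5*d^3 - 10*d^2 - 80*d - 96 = (d + 2)*(d^3 + 3*d^2 - 16*d - 48) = (d + 2)*(d + 4)*(d^2 - d - 12) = (d + 2)*(d + 3)*(d + 4)*(d - 4)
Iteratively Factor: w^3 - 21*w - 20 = (w + 1)*(w^2 - w - 20) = (w - 5)*(w + 1)*(w + 4)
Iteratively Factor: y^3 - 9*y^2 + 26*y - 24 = (y - 2)*(y^2 - 7*y + 12) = (y - 4)*(y - 2)*(y - 3)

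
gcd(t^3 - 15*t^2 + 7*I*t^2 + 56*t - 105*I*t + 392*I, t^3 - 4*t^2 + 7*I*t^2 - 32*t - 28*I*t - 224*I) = t^2 + t*(-8 + 7*I) - 56*I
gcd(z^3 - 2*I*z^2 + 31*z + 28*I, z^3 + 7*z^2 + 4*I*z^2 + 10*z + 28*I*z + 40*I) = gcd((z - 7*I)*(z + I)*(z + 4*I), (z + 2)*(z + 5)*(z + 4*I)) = z + 4*I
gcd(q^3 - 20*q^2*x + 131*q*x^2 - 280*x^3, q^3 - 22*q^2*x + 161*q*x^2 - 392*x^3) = q^2 - 15*q*x + 56*x^2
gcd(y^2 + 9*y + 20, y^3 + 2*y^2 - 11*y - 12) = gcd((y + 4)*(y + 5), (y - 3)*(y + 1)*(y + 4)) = y + 4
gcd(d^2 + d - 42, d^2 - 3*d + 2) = 1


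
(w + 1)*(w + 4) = w^2 + 5*w + 4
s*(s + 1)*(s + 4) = s^3 + 5*s^2 + 4*s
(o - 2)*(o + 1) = o^2 - o - 2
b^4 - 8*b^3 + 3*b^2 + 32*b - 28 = (b - 7)*(b - 2)*(b - 1)*(b + 2)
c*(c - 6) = c^2 - 6*c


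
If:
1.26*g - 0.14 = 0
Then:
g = 0.11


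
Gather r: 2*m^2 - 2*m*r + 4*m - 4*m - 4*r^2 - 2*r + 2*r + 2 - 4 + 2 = 2*m^2 - 2*m*r - 4*r^2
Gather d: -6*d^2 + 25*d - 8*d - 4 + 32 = -6*d^2 + 17*d + 28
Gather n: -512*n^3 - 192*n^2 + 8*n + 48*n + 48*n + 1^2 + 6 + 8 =-512*n^3 - 192*n^2 + 104*n + 15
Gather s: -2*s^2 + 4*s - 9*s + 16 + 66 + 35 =-2*s^2 - 5*s + 117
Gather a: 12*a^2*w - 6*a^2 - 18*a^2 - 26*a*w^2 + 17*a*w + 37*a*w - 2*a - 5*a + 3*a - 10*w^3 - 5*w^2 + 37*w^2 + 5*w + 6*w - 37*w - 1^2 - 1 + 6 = a^2*(12*w - 24) + a*(-26*w^2 + 54*w - 4) - 10*w^3 + 32*w^2 - 26*w + 4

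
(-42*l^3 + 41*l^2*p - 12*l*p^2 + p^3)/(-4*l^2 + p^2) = (21*l^2 - 10*l*p + p^2)/(2*l + p)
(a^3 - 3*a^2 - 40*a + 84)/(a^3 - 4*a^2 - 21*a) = (a^2 + 4*a - 12)/(a*(a + 3))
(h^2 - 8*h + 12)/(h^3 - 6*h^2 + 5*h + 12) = (h^2 - 8*h + 12)/(h^3 - 6*h^2 + 5*h + 12)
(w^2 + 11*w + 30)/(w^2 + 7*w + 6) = (w + 5)/(w + 1)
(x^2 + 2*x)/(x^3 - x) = (x + 2)/(x^2 - 1)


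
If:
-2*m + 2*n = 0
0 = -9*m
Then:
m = 0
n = 0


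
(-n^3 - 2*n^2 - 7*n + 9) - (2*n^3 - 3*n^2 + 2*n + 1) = -3*n^3 + n^2 - 9*n + 8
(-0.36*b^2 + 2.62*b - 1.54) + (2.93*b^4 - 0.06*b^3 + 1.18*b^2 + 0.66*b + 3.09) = 2.93*b^4 - 0.06*b^3 + 0.82*b^2 + 3.28*b + 1.55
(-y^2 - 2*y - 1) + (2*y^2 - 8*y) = y^2 - 10*y - 1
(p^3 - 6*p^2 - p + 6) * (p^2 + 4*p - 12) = p^5 - 2*p^4 - 37*p^3 + 74*p^2 + 36*p - 72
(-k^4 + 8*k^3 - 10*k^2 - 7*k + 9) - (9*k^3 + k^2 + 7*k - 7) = -k^4 - k^3 - 11*k^2 - 14*k + 16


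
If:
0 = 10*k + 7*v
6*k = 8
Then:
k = 4/3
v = -40/21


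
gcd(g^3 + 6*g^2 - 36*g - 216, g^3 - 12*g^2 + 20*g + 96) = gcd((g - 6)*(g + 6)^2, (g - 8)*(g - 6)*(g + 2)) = g - 6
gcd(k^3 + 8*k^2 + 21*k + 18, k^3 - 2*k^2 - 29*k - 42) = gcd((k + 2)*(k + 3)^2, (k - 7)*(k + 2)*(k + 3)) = k^2 + 5*k + 6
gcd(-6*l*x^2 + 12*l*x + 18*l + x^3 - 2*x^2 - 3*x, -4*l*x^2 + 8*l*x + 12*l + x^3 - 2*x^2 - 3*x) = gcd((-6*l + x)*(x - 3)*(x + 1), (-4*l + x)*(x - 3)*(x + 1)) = x^2 - 2*x - 3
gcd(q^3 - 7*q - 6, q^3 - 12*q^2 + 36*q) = 1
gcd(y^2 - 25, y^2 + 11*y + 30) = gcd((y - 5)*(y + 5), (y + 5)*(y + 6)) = y + 5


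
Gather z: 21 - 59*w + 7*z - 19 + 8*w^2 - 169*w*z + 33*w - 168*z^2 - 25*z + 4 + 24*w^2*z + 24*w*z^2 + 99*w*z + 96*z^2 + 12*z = 8*w^2 - 26*w + z^2*(24*w - 72) + z*(24*w^2 - 70*w - 6) + 6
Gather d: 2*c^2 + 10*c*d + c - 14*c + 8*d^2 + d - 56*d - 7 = 2*c^2 - 13*c + 8*d^2 + d*(10*c - 55) - 7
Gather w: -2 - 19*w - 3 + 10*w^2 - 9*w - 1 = 10*w^2 - 28*w - 6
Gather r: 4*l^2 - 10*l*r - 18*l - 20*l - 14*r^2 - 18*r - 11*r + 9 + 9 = 4*l^2 - 38*l - 14*r^2 + r*(-10*l - 29) + 18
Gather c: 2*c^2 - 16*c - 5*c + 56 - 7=2*c^2 - 21*c + 49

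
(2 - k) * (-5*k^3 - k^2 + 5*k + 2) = 5*k^4 - 9*k^3 - 7*k^2 + 8*k + 4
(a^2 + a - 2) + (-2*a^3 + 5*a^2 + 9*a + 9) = -2*a^3 + 6*a^2 + 10*a + 7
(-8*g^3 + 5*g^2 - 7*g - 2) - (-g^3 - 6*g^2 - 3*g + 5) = -7*g^3 + 11*g^2 - 4*g - 7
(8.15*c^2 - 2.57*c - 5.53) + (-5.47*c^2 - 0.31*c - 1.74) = 2.68*c^2 - 2.88*c - 7.27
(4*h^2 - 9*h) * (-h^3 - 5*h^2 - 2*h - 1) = -4*h^5 - 11*h^4 + 37*h^3 + 14*h^2 + 9*h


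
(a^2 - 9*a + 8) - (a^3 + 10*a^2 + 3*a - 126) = -a^3 - 9*a^2 - 12*a + 134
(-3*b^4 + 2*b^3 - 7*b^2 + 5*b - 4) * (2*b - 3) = -6*b^5 + 13*b^4 - 20*b^3 + 31*b^2 - 23*b + 12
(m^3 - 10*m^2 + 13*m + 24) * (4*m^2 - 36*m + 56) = 4*m^5 - 76*m^4 + 468*m^3 - 932*m^2 - 136*m + 1344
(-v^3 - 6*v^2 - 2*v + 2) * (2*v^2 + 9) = -2*v^5 - 12*v^4 - 13*v^3 - 50*v^2 - 18*v + 18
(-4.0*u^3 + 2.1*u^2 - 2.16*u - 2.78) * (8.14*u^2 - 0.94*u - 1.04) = -32.56*u^5 + 20.854*u^4 - 15.3964*u^3 - 22.7828*u^2 + 4.8596*u + 2.8912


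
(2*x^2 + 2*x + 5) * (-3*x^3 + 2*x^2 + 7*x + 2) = -6*x^5 - 2*x^4 + 3*x^3 + 28*x^2 + 39*x + 10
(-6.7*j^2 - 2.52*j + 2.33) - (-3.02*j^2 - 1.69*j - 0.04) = -3.68*j^2 - 0.83*j + 2.37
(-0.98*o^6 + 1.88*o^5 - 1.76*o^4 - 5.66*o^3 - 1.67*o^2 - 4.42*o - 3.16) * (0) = 0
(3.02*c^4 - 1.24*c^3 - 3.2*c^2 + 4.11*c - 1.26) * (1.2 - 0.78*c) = -2.3556*c^5 + 4.5912*c^4 + 1.008*c^3 - 7.0458*c^2 + 5.9148*c - 1.512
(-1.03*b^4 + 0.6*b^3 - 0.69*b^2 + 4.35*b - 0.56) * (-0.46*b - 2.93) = 0.4738*b^5 + 2.7419*b^4 - 1.4406*b^3 + 0.0207000000000002*b^2 - 12.4879*b + 1.6408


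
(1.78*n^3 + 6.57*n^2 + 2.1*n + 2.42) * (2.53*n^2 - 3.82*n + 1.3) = 4.5034*n^5 + 9.8225*n^4 - 17.4704*n^3 + 6.6416*n^2 - 6.5144*n + 3.146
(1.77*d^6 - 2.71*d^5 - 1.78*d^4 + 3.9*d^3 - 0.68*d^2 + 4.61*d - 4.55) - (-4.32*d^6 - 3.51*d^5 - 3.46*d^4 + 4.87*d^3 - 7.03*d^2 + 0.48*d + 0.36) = 6.09*d^6 + 0.8*d^5 + 1.68*d^4 - 0.97*d^3 + 6.35*d^2 + 4.13*d - 4.91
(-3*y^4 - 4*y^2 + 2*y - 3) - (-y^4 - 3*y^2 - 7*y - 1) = -2*y^4 - y^2 + 9*y - 2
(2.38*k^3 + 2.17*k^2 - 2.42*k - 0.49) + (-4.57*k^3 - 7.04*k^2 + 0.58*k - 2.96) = -2.19*k^3 - 4.87*k^2 - 1.84*k - 3.45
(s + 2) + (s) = 2*s + 2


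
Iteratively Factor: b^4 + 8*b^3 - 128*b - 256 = (b + 4)*(b^3 + 4*b^2 - 16*b - 64) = (b + 4)^2*(b^2 - 16) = (b + 4)^3*(b - 4)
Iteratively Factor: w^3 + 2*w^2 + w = (w)*(w^2 + 2*w + 1) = w*(w + 1)*(w + 1)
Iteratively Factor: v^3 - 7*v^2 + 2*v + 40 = (v - 4)*(v^2 - 3*v - 10) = (v - 5)*(v - 4)*(v + 2)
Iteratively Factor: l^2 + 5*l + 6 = (l + 2)*(l + 3)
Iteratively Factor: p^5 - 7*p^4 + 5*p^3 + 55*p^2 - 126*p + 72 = (p - 2)*(p^4 - 5*p^3 - 5*p^2 + 45*p - 36) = (p - 2)*(p - 1)*(p^3 - 4*p^2 - 9*p + 36) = (p - 4)*(p - 2)*(p - 1)*(p^2 - 9) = (p - 4)*(p - 2)*(p - 1)*(p + 3)*(p - 3)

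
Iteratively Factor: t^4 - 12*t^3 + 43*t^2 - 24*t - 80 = (t - 4)*(t^3 - 8*t^2 + 11*t + 20) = (t - 4)*(t + 1)*(t^2 - 9*t + 20) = (t - 5)*(t - 4)*(t + 1)*(t - 4)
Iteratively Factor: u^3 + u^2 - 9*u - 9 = (u + 3)*(u^2 - 2*u - 3) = (u - 3)*(u + 3)*(u + 1)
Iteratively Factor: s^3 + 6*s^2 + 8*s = (s + 2)*(s^2 + 4*s) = (s + 2)*(s + 4)*(s)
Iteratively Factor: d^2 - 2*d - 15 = (d + 3)*(d - 5)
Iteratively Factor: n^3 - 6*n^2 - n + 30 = (n + 2)*(n^2 - 8*n + 15) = (n - 3)*(n + 2)*(n - 5)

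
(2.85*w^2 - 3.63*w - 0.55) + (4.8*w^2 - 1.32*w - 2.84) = 7.65*w^2 - 4.95*w - 3.39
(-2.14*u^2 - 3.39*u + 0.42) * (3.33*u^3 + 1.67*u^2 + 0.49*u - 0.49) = -7.1262*u^5 - 14.8625*u^4 - 5.3113*u^3 + 0.0889*u^2 + 1.8669*u - 0.2058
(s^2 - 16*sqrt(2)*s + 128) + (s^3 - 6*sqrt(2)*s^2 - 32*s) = s^3 - 6*sqrt(2)*s^2 + s^2 - 32*s - 16*sqrt(2)*s + 128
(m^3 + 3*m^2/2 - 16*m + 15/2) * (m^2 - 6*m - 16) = m^5 - 9*m^4/2 - 41*m^3 + 159*m^2/2 + 211*m - 120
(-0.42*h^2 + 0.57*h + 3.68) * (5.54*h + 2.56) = -2.3268*h^3 + 2.0826*h^2 + 21.8464*h + 9.4208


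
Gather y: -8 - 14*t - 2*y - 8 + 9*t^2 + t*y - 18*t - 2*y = 9*t^2 - 32*t + y*(t - 4) - 16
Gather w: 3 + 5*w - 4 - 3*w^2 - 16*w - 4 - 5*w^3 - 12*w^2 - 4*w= -5*w^3 - 15*w^2 - 15*w - 5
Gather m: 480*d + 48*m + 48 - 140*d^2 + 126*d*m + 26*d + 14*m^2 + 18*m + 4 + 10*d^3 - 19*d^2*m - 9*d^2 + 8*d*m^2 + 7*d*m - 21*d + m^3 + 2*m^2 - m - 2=10*d^3 - 149*d^2 + 485*d + m^3 + m^2*(8*d + 16) + m*(-19*d^2 + 133*d + 65) + 50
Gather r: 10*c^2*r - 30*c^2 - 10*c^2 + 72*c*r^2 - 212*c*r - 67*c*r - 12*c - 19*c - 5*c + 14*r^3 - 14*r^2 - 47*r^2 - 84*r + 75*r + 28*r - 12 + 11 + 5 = -40*c^2 - 36*c + 14*r^3 + r^2*(72*c - 61) + r*(10*c^2 - 279*c + 19) + 4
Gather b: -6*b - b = -7*b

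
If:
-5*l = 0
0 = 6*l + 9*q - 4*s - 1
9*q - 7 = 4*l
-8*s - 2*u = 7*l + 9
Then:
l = 0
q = 7/9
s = 3/2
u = -21/2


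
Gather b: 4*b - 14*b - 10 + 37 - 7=20 - 10*b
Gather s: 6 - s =6 - s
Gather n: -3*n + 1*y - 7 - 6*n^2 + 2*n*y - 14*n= -6*n^2 + n*(2*y - 17) + y - 7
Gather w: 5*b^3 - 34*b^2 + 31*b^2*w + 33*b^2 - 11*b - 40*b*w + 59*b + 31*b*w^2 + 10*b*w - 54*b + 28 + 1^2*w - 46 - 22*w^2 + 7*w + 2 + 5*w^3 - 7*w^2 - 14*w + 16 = 5*b^3 - b^2 - 6*b + 5*w^3 + w^2*(31*b - 29) + w*(31*b^2 - 30*b - 6)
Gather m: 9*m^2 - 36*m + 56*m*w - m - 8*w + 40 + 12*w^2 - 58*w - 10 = 9*m^2 + m*(56*w - 37) + 12*w^2 - 66*w + 30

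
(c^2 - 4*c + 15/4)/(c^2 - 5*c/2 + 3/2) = (c - 5/2)/(c - 1)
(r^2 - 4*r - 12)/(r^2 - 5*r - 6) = (r + 2)/(r + 1)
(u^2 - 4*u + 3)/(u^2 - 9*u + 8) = (u - 3)/(u - 8)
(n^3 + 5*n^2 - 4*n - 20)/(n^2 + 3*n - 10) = n + 2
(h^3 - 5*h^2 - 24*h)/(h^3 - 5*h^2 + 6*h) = (h^2 - 5*h - 24)/(h^2 - 5*h + 6)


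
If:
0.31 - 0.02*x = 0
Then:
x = 15.50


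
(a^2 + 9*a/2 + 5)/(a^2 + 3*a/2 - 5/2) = (a + 2)/(a - 1)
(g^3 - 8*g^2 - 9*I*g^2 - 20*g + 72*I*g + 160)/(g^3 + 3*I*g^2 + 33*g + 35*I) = (g^2 - 4*g*(2 + I) + 32*I)/(g^2 + 8*I*g - 7)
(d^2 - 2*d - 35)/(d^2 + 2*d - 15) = (d - 7)/(d - 3)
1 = 1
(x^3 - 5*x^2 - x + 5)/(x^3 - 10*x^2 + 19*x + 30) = (x - 1)/(x - 6)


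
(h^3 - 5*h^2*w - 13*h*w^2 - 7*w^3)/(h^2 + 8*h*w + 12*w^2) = (h^3 - 5*h^2*w - 13*h*w^2 - 7*w^3)/(h^2 + 8*h*w + 12*w^2)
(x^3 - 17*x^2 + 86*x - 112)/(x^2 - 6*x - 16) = (x^2 - 9*x + 14)/(x + 2)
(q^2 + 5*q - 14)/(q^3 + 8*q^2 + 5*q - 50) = (q + 7)/(q^2 + 10*q + 25)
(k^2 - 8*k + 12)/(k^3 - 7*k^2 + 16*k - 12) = (k - 6)/(k^2 - 5*k + 6)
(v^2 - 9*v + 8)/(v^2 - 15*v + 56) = (v - 1)/(v - 7)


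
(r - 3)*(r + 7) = r^2 + 4*r - 21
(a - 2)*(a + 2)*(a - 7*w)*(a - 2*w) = a^4 - 9*a^3*w + 14*a^2*w^2 - 4*a^2 + 36*a*w - 56*w^2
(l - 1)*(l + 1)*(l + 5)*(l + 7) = l^4 + 12*l^3 + 34*l^2 - 12*l - 35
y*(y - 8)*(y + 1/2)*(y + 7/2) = y^4 - 4*y^3 - 121*y^2/4 - 14*y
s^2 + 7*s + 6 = (s + 1)*(s + 6)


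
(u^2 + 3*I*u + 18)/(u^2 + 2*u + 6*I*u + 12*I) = (u - 3*I)/(u + 2)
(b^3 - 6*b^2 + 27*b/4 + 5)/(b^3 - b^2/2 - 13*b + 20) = (b^2 - 7*b/2 - 2)/(b^2 + 2*b - 8)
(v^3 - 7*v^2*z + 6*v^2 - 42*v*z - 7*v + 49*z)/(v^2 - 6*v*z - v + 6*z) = (-v^2 + 7*v*z - 7*v + 49*z)/(-v + 6*z)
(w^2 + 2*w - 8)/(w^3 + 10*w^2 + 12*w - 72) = (w + 4)/(w^2 + 12*w + 36)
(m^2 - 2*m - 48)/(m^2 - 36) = (m - 8)/(m - 6)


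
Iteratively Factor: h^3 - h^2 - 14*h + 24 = (h - 3)*(h^2 + 2*h - 8) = (h - 3)*(h + 4)*(h - 2)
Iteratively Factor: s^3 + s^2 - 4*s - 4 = (s + 1)*(s^2 - 4) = (s - 2)*(s + 1)*(s + 2)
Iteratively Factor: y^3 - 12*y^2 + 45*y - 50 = (y - 5)*(y^2 - 7*y + 10) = (y - 5)^2*(y - 2)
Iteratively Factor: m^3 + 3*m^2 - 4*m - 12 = (m + 2)*(m^2 + m - 6) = (m - 2)*(m + 2)*(m + 3)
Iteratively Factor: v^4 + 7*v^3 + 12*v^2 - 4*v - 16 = (v - 1)*(v^3 + 8*v^2 + 20*v + 16) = (v - 1)*(v + 2)*(v^2 + 6*v + 8) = (v - 1)*(v + 2)^2*(v + 4)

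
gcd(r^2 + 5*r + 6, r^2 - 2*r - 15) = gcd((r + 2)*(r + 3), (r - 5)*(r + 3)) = r + 3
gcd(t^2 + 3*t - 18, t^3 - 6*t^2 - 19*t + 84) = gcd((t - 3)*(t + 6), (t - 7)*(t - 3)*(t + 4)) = t - 3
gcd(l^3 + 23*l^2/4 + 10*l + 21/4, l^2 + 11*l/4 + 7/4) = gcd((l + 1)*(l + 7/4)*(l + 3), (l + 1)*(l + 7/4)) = l^2 + 11*l/4 + 7/4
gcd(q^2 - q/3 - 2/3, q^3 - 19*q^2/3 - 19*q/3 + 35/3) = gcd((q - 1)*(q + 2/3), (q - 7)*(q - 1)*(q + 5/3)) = q - 1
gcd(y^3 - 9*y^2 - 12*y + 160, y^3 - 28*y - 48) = y + 4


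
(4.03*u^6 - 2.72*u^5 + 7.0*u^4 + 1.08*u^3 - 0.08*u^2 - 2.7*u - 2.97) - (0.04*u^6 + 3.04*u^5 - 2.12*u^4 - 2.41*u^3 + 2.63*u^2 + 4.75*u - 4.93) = 3.99*u^6 - 5.76*u^5 + 9.12*u^4 + 3.49*u^3 - 2.71*u^2 - 7.45*u + 1.96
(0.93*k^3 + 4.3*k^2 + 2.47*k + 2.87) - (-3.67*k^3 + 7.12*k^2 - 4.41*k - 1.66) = 4.6*k^3 - 2.82*k^2 + 6.88*k + 4.53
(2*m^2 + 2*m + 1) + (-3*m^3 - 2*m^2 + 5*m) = -3*m^3 + 7*m + 1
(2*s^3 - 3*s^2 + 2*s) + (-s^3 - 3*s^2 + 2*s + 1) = s^3 - 6*s^2 + 4*s + 1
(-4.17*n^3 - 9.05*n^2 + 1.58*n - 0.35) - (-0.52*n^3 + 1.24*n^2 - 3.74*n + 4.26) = -3.65*n^3 - 10.29*n^2 + 5.32*n - 4.61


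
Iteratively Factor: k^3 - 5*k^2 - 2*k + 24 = (k - 4)*(k^2 - k - 6) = (k - 4)*(k - 3)*(k + 2)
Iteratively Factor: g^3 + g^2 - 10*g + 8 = (g - 2)*(g^2 + 3*g - 4) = (g - 2)*(g - 1)*(g + 4)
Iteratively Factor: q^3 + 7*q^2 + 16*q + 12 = (q + 2)*(q^2 + 5*q + 6) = (q + 2)^2*(q + 3)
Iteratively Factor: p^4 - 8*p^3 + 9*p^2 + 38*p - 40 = (p + 2)*(p^3 - 10*p^2 + 29*p - 20) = (p - 4)*(p + 2)*(p^2 - 6*p + 5) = (p - 4)*(p - 1)*(p + 2)*(p - 5)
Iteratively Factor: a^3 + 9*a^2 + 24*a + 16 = (a + 1)*(a^2 + 8*a + 16) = (a + 1)*(a + 4)*(a + 4)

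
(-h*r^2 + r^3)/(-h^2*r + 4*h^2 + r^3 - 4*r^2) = r^2/(h*r - 4*h + r^2 - 4*r)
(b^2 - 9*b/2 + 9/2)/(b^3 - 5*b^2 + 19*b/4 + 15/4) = 2*(2*b - 3)/(4*b^2 - 8*b - 5)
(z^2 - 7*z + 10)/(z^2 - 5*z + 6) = (z - 5)/(z - 3)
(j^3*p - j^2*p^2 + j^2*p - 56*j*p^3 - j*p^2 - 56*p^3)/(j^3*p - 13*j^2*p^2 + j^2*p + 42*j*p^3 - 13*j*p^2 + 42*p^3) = (j^2 - j*p - 56*p^2)/(j^2 - 13*j*p + 42*p^2)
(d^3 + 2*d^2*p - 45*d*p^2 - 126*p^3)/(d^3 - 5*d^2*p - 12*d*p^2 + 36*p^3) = (d^2 - d*p - 42*p^2)/(d^2 - 8*d*p + 12*p^2)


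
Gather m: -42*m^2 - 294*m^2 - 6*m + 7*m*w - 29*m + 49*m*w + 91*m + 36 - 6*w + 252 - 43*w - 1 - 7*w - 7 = -336*m^2 + m*(56*w + 56) - 56*w + 280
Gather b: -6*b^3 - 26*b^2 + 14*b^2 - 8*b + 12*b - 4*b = -6*b^3 - 12*b^2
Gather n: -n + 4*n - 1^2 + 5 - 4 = 3*n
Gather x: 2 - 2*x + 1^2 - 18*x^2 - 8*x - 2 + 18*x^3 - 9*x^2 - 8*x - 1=18*x^3 - 27*x^2 - 18*x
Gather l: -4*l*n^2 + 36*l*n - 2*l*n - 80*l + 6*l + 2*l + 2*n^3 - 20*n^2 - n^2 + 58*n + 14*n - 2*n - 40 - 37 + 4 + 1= l*(-4*n^2 + 34*n - 72) + 2*n^3 - 21*n^2 + 70*n - 72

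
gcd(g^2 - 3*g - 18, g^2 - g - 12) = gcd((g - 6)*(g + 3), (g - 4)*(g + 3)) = g + 3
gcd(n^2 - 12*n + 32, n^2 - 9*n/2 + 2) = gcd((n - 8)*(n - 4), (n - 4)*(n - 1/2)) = n - 4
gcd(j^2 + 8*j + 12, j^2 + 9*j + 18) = j + 6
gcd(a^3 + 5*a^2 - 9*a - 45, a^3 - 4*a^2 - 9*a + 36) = a^2 - 9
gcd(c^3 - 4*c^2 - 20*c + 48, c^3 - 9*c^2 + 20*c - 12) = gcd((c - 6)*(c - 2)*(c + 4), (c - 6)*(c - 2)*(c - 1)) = c^2 - 8*c + 12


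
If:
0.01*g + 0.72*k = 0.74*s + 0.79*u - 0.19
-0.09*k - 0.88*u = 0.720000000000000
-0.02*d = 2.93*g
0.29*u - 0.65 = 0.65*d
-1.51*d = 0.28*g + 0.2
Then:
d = -0.13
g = 0.00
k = -27.01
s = -28.10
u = 1.94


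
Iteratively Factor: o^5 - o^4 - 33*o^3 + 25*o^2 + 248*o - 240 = (o + 4)*(o^4 - 5*o^3 - 13*o^2 + 77*o - 60) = (o - 1)*(o + 4)*(o^3 - 4*o^2 - 17*o + 60) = (o - 1)*(o + 4)^2*(o^2 - 8*o + 15) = (o - 5)*(o - 1)*(o + 4)^2*(o - 3)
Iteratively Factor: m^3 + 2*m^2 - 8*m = (m)*(m^2 + 2*m - 8) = m*(m + 4)*(m - 2)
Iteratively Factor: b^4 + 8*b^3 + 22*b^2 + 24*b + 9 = (b + 3)*(b^3 + 5*b^2 + 7*b + 3) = (b + 1)*(b + 3)*(b^2 + 4*b + 3) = (b + 1)*(b + 3)^2*(b + 1)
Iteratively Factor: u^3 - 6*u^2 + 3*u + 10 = (u + 1)*(u^2 - 7*u + 10) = (u - 2)*(u + 1)*(u - 5)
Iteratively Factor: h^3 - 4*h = (h - 2)*(h^2 + 2*h) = h*(h - 2)*(h + 2)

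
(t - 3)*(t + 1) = t^2 - 2*t - 3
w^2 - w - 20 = (w - 5)*(w + 4)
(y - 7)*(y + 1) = y^2 - 6*y - 7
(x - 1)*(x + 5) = x^2 + 4*x - 5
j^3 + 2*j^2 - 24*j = j*(j - 4)*(j + 6)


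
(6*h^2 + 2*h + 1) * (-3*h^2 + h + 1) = -18*h^4 + 5*h^2 + 3*h + 1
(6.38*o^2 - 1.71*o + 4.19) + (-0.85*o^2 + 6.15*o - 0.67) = 5.53*o^2 + 4.44*o + 3.52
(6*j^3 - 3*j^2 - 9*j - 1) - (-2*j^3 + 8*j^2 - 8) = 8*j^3 - 11*j^2 - 9*j + 7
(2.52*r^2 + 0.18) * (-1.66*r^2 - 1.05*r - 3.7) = -4.1832*r^4 - 2.646*r^3 - 9.6228*r^2 - 0.189*r - 0.666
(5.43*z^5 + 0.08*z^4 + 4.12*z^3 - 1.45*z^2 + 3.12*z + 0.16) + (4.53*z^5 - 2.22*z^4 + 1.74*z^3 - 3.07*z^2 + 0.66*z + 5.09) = 9.96*z^5 - 2.14*z^4 + 5.86*z^3 - 4.52*z^2 + 3.78*z + 5.25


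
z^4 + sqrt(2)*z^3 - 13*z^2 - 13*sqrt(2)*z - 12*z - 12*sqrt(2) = (z - 4)*(z + 1)*(z + 3)*(z + sqrt(2))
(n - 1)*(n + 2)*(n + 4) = n^3 + 5*n^2 + 2*n - 8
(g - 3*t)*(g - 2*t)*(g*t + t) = g^3*t - 5*g^2*t^2 + g^2*t + 6*g*t^3 - 5*g*t^2 + 6*t^3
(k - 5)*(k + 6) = k^2 + k - 30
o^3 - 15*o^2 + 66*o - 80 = (o - 8)*(o - 5)*(o - 2)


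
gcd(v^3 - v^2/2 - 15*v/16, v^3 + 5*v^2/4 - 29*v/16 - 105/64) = v^2 - v/2 - 15/16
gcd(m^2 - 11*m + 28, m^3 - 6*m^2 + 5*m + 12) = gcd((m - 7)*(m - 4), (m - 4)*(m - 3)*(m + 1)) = m - 4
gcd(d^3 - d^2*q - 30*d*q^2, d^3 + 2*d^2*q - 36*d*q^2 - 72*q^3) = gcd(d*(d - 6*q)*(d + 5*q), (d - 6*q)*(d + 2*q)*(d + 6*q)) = -d + 6*q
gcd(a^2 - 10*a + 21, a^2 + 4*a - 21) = a - 3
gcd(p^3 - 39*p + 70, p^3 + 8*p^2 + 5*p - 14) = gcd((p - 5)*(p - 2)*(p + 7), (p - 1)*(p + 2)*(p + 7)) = p + 7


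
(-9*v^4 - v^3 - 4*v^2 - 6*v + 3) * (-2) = 18*v^4 + 2*v^3 + 8*v^2 + 12*v - 6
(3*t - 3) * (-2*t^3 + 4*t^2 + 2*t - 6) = -6*t^4 + 18*t^3 - 6*t^2 - 24*t + 18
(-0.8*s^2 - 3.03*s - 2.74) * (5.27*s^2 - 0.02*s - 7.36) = -4.216*s^4 - 15.9521*s^3 - 8.4912*s^2 + 22.3556*s + 20.1664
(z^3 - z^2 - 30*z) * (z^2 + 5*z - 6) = z^5 + 4*z^4 - 41*z^3 - 144*z^2 + 180*z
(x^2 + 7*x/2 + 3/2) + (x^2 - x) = 2*x^2 + 5*x/2 + 3/2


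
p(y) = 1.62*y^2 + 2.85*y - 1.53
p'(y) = 3.24*y + 2.85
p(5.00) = 53.22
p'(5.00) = 19.05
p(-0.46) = -2.50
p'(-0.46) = 1.36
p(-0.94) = -2.78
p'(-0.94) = -0.20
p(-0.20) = -2.04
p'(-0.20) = 2.20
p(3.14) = 23.39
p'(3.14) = 13.02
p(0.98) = 2.82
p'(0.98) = 6.03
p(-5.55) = 32.55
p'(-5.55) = -15.13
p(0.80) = 1.79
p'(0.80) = 5.44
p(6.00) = 73.89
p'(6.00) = 22.29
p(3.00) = 21.60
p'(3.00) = 12.57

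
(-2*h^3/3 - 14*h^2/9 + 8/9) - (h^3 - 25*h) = -5*h^3/3 - 14*h^2/9 + 25*h + 8/9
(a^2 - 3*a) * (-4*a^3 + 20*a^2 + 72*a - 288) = -4*a^5 + 32*a^4 + 12*a^3 - 504*a^2 + 864*a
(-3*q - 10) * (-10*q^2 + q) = 30*q^3 + 97*q^2 - 10*q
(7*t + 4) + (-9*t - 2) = 2 - 2*t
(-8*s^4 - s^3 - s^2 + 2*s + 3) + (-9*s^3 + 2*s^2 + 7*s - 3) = -8*s^4 - 10*s^3 + s^2 + 9*s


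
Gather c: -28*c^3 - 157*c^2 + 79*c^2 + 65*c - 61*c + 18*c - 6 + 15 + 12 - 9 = -28*c^3 - 78*c^2 + 22*c + 12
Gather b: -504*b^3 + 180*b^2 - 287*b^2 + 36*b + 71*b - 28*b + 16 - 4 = -504*b^3 - 107*b^2 + 79*b + 12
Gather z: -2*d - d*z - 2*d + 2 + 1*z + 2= -4*d + z*(1 - d) + 4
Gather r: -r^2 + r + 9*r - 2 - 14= -r^2 + 10*r - 16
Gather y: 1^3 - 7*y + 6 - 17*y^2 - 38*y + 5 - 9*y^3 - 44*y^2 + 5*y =-9*y^3 - 61*y^2 - 40*y + 12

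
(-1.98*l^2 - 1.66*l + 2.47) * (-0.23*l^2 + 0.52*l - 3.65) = 0.4554*l^4 - 0.6478*l^3 + 5.7957*l^2 + 7.3434*l - 9.0155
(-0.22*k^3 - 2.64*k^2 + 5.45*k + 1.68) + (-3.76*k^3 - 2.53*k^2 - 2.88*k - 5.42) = -3.98*k^3 - 5.17*k^2 + 2.57*k - 3.74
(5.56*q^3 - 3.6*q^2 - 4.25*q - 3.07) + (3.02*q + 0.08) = 5.56*q^3 - 3.6*q^2 - 1.23*q - 2.99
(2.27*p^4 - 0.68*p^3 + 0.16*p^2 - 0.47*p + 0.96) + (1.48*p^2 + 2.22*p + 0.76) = 2.27*p^4 - 0.68*p^3 + 1.64*p^2 + 1.75*p + 1.72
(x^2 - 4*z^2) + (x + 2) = x^2 + x - 4*z^2 + 2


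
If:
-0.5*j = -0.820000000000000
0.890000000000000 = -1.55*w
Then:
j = 1.64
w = -0.57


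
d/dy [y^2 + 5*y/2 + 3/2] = 2*y + 5/2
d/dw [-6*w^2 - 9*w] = -12*w - 9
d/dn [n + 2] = 1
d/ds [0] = 0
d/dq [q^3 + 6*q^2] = 3*q*(q + 4)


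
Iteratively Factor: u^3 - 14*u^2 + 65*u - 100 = (u - 4)*(u^2 - 10*u + 25) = (u - 5)*(u - 4)*(u - 5)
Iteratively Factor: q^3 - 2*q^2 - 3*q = (q + 1)*(q^2 - 3*q) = (q - 3)*(q + 1)*(q)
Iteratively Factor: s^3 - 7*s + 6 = (s + 3)*(s^2 - 3*s + 2) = (s - 1)*(s + 3)*(s - 2)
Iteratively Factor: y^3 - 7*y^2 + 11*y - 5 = (y - 5)*(y^2 - 2*y + 1) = (y - 5)*(y - 1)*(y - 1)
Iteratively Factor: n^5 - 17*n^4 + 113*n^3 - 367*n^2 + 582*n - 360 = (n - 4)*(n^4 - 13*n^3 + 61*n^2 - 123*n + 90) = (n - 4)*(n - 2)*(n^3 - 11*n^2 + 39*n - 45) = (n - 4)*(n - 3)*(n - 2)*(n^2 - 8*n + 15) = (n - 5)*(n - 4)*(n - 3)*(n - 2)*(n - 3)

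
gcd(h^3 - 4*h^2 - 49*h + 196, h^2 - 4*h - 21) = h - 7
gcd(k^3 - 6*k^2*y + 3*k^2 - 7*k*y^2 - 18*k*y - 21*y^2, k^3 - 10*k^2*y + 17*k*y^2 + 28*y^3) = -k^2 + 6*k*y + 7*y^2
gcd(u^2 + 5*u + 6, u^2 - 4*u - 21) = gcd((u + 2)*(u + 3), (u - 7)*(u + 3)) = u + 3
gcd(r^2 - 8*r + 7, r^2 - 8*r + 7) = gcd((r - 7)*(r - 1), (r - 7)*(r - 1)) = r^2 - 8*r + 7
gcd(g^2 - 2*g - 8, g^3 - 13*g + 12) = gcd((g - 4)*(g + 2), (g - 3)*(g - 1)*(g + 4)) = 1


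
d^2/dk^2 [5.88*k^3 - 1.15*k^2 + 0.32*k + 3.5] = 35.28*k - 2.3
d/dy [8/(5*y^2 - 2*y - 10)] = 16*(1 - 5*y)/(-5*y^2 + 2*y + 10)^2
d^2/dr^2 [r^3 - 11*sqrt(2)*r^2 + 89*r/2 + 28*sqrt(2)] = 6*r - 22*sqrt(2)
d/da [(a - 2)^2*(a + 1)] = 3*a*(a - 2)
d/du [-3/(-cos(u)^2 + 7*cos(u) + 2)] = 3*(2*cos(u) - 7)*sin(u)/(sin(u)^2 + 7*cos(u) + 1)^2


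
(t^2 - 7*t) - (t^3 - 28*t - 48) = -t^3 + t^2 + 21*t + 48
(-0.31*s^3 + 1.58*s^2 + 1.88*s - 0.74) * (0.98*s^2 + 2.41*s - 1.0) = -0.3038*s^5 + 0.8013*s^4 + 5.9602*s^3 + 2.2256*s^2 - 3.6634*s + 0.74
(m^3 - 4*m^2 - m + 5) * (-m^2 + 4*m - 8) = -m^5 + 8*m^4 - 23*m^3 + 23*m^2 + 28*m - 40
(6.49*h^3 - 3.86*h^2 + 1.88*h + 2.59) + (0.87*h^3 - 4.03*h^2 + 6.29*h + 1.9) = 7.36*h^3 - 7.89*h^2 + 8.17*h + 4.49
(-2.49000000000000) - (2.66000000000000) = -5.15000000000000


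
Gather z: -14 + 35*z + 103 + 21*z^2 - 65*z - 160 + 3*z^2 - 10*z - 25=24*z^2 - 40*z - 96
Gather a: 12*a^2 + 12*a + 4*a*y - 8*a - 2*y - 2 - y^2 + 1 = 12*a^2 + a*(4*y + 4) - y^2 - 2*y - 1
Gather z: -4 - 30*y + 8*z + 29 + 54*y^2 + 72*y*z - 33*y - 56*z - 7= 54*y^2 - 63*y + z*(72*y - 48) + 18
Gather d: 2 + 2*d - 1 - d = d + 1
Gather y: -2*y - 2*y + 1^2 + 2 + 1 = 4 - 4*y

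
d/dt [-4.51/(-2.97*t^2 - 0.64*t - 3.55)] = (-26.7894*t - 2.8864)/(2.97*t^2 + 0.64*t + 3.55)^2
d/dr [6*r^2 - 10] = 12*r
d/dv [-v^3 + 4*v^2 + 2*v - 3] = -3*v^2 + 8*v + 2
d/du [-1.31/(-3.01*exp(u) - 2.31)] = -3.9431*exp(u)/(3.01*exp(u) + 2.31)^2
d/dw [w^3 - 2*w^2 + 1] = w*(3*w - 4)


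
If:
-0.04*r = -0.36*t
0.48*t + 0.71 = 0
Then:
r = -13.31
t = -1.48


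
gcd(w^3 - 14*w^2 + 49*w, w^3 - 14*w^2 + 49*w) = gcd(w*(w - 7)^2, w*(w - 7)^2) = w^3 - 14*w^2 + 49*w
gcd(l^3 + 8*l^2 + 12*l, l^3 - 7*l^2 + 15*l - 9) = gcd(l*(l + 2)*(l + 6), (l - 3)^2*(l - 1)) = 1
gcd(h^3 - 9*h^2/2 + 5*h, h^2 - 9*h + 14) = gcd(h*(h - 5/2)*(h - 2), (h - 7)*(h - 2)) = h - 2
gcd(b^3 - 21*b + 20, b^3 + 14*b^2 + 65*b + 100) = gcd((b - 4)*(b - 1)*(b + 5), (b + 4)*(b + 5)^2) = b + 5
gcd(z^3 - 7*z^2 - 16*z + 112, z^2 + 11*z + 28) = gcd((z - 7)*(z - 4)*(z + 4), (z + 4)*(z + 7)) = z + 4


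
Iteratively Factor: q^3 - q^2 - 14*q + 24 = (q - 2)*(q^2 + q - 12) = (q - 3)*(q - 2)*(q + 4)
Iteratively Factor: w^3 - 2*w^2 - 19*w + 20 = (w - 5)*(w^2 + 3*w - 4) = (w - 5)*(w - 1)*(w + 4)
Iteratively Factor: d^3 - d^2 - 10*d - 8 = (d + 1)*(d^2 - 2*d - 8) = (d - 4)*(d + 1)*(d + 2)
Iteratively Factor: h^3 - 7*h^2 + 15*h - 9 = (h - 3)*(h^2 - 4*h + 3) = (h - 3)*(h - 1)*(h - 3)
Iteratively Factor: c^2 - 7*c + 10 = (c - 5)*(c - 2)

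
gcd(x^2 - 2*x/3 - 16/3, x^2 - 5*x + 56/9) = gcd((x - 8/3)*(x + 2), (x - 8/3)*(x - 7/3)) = x - 8/3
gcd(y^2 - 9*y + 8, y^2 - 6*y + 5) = y - 1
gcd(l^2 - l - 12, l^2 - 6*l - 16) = 1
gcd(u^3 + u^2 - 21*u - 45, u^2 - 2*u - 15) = u^2 - 2*u - 15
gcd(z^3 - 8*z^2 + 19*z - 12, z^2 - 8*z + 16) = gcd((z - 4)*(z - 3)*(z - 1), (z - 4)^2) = z - 4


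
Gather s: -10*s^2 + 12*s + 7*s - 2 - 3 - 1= -10*s^2 + 19*s - 6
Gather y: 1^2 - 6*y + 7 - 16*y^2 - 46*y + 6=-16*y^2 - 52*y + 14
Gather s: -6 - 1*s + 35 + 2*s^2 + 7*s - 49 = 2*s^2 + 6*s - 20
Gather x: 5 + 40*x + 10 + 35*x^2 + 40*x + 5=35*x^2 + 80*x + 20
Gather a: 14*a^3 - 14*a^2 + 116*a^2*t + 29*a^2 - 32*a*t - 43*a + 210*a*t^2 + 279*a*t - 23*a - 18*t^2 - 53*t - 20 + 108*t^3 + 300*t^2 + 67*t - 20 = 14*a^3 + a^2*(116*t + 15) + a*(210*t^2 + 247*t - 66) + 108*t^3 + 282*t^2 + 14*t - 40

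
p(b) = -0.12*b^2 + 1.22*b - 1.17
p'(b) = 1.22 - 0.24*b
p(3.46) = 1.61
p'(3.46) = 0.39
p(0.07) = -1.09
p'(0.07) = 1.20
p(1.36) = 0.27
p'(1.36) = 0.89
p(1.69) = 0.55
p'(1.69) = 0.81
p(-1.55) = -3.35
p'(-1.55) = 1.59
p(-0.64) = -2.00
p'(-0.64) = 1.37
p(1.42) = 0.32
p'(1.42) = 0.88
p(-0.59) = -1.93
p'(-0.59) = 1.36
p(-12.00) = -33.09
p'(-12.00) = 4.10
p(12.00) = -3.81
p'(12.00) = -1.66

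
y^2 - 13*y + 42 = (y - 7)*(y - 6)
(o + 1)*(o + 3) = o^2 + 4*o + 3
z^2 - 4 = (z - 2)*(z + 2)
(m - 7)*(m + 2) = m^2 - 5*m - 14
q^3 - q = q*(q - 1)*(q + 1)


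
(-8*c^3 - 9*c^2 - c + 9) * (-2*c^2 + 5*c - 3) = 16*c^5 - 22*c^4 - 19*c^3 + 4*c^2 + 48*c - 27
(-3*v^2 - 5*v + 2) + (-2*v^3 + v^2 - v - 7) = -2*v^3 - 2*v^2 - 6*v - 5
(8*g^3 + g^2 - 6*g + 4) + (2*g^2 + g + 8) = 8*g^3 + 3*g^2 - 5*g + 12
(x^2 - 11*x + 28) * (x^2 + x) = x^4 - 10*x^3 + 17*x^2 + 28*x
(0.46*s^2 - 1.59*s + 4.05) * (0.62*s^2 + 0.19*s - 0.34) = 0.2852*s^4 - 0.8984*s^3 + 2.0525*s^2 + 1.3101*s - 1.377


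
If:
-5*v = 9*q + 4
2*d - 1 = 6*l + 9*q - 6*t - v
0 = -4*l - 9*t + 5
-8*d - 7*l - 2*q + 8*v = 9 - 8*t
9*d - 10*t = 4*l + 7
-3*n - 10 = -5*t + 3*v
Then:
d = 6513/6889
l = 62726/6889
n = -865259/41334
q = -96303/13778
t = -24051/6889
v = 162323/13778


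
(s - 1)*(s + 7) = s^2 + 6*s - 7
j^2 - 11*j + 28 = (j - 7)*(j - 4)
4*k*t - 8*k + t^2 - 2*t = (4*k + t)*(t - 2)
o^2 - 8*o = o*(o - 8)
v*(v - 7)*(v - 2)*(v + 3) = v^4 - 6*v^3 - 13*v^2 + 42*v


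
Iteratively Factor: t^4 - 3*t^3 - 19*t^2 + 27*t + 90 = (t - 5)*(t^3 + 2*t^2 - 9*t - 18) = (t - 5)*(t - 3)*(t^2 + 5*t + 6) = (t - 5)*(t - 3)*(t + 2)*(t + 3)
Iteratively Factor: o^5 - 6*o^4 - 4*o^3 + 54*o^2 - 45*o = (o - 3)*(o^4 - 3*o^3 - 13*o^2 + 15*o) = (o - 3)*(o - 1)*(o^3 - 2*o^2 - 15*o) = (o - 3)*(o - 1)*(o + 3)*(o^2 - 5*o) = (o - 5)*(o - 3)*(o - 1)*(o + 3)*(o)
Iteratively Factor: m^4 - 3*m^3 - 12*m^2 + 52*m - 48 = (m - 2)*(m^3 - m^2 - 14*m + 24) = (m - 2)*(m + 4)*(m^2 - 5*m + 6) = (m - 3)*(m - 2)*(m + 4)*(m - 2)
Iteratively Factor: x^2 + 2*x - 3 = (x - 1)*(x + 3)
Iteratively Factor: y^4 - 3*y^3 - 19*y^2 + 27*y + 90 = (y + 3)*(y^3 - 6*y^2 - y + 30) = (y - 5)*(y + 3)*(y^2 - y - 6) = (y - 5)*(y - 3)*(y + 3)*(y + 2)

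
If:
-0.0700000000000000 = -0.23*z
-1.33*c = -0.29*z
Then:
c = 0.07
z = 0.30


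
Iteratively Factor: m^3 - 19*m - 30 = (m - 5)*(m^2 + 5*m + 6) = (m - 5)*(m + 3)*(m + 2)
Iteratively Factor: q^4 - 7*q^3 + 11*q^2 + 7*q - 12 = (q - 3)*(q^3 - 4*q^2 - q + 4) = (q - 4)*(q - 3)*(q^2 - 1) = (q - 4)*(q - 3)*(q + 1)*(q - 1)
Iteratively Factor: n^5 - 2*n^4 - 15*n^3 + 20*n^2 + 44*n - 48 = (n - 1)*(n^4 - n^3 - 16*n^2 + 4*n + 48) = (n - 1)*(n + 3)*(n^3 - 4*n^2 - 4*n + 16) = (n - 1)*(n + 2)*(n + 3)*(n^2 - 6*n + 8) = (n - 2)*(n - 1)*(n + 2)*(n + 3)*(n - 4)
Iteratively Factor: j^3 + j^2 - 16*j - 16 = (j + 4)*(j^2 - 3*j - 4) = (j + 1)*(j + 4)*(j - 4)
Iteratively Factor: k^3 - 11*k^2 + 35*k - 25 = (k - 1)*(k^2 - 10*k + 25) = (k - 5)*(k - 1)*(k - 5)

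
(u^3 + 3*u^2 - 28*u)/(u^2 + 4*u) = (u^2 + 3*u - 28)/(u + 4)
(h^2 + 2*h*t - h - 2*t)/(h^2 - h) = (h + 2*t)/h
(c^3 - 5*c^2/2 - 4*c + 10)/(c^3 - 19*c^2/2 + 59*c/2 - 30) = (c^2 - 4)/(c^2 - 7*c + 12)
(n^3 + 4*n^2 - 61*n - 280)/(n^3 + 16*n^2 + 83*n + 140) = (n - 8)/(n + 4)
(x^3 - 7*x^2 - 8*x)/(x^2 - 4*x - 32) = x*(x + 1)/(x + 4)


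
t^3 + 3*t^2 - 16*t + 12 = (t - 2)*(t - 1)*(t + 6)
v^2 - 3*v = v*(v - 3)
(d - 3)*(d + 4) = d^2 + d - 12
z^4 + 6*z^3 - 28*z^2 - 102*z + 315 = (z - 3)^2*(z + 5)*(z + 7)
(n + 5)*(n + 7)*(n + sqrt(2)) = n^3 + sqrt(2)*n^2 + 12*n^2 + 12*sqrt(2)*n + 35*n + 35*sqrt(2)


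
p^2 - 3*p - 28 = (p - 7)*(p + 4)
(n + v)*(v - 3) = n*v - 3*n + v^2 - 3*v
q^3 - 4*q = q*(q - 2)*(q + 2)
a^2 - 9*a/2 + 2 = (a - 4)*(a - 1/2)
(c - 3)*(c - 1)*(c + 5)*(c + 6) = c^4 + 7*c^3 - 11*c^2 - 87*c + 90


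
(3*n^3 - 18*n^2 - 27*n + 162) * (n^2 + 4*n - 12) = 3*n^5 - 6*n^4 - 135*n^3 + 270*n^2 + 972*n - 1944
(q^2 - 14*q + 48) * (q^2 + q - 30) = q^4 - 13*q^3 + 4*q^2 + 468*q - 1440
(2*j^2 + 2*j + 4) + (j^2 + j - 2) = 3*j^2 + 3*j + 2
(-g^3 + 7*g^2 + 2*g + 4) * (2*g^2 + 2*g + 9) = -2*g^5 + 12*g^4 + 9*g^3 + 75*g^2 + 26*g + 36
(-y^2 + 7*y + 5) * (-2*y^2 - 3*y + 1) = 2*y^4 - 11*y^3 - 32*y^2 - 8*y + 5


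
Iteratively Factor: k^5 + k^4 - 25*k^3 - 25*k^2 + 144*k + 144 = (k + 1)*(k^4 - 25*k^2 + 144) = (k - 3)*(k + 1)*(k^3 + 3*k^2 - 16*k - 48) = (k - 4)*(k - 3)*(k + 1)*(k^2 + 7*k + 12) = (k - 4)*(k - 3)*(k + 1)*(k + 3)*(k + 4)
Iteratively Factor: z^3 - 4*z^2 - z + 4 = (z - 1)*(z^2 - 3*z - 4) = (z - 1)*(z + 1)*(z - 4)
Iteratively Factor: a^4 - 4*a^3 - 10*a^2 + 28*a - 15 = (a - 5)*(a^3 + a^2 - 5*a + 3) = (a - 5)*(a - 1)*(a^2 + 2*a - 3) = (a - 5)*(a - 1)*(a + 3)*(a - 1)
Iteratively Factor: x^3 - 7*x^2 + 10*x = (x)*(x^2 - 7*x + 10) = x*(x - 5)*(x - 2)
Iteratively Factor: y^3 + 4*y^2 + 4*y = (y)*(y^2 + 4*y + 4) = y*(y + 2)*(y + 2)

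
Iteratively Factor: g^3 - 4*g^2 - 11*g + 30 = (g + 3)*(g^2 - 7*g + 10) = (g - 5)*(g + 3)*(g - 2)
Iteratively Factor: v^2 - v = (v - 1)*(v)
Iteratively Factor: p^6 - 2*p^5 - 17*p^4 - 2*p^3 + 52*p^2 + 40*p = (p + 1)*(p^5 - 3*p^4 - 14*p^3 + 12*p^2 + 40*p) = (p + 1)*(p + 2)*(p^4 - 5*p^3 - 4*p^2 + 20*p) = (p - 5)*(p + 1)*(p + 2)*(p^3 - 4*p) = (p - 5)*(p + 1)*(p + 2)^2*(p^2 - 2*p) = (p - 5)*(p - 2)*(p + 1)*(p + 2)^2*(p)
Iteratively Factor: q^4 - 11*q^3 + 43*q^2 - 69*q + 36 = (q - 4)*(q^3 - 7*q^2 + 15*q - 9) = (q - 4)*(q - 1)*(q^2 - 6*q + 9) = (q - 4)*(q - 3)*(q - 1)*(q - 3)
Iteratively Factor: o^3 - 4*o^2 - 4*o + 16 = (o - 4)*(o^2 - 4) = (o - 4)*(o - 2)*(o + 2)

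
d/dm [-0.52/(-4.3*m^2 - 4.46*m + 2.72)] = (-4.472*m - 2.3192)/(4.3*m^2 + 4.46*m - 2.72)^2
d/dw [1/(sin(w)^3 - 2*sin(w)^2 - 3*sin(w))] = (4/tan(w) + 3*cos(w)^3/sin(w)^2)/((sin(w) - 3)^2*(sin(w) + 1)^2)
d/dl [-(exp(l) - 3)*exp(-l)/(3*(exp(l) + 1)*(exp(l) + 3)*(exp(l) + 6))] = (exp(4*l) + 8*exp(3*l)/3 - 21*exp(2*l) - 54*exp(l) - 18)*exp(-l)/(exp(6*l) + 20*exp(5*l) + 154*exp(4*l) + 576*exp(3*l) + 1089*exp(2*l) + 972*exp(l) + 324)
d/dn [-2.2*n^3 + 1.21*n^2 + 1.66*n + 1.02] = -6.6*n^2 + 2.42*n + 1.66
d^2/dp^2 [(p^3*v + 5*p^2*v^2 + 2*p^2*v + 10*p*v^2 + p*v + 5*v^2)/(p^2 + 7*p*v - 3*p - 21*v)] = 2*v*((2*p + 7*v - 3)^2*(p^3 + 5*p^2*v + 2*p^2 + 10*p*v + p + 5*v) + (3*p + 5*v + 2)*(p^2 + 7*p*v - 3*p - 21*v)^2 - (p^2 + 7*p*v - 3*p - 21*v)*(p^3 + 5*p^2*v + 2*p^2 + 10*p*v + p + 5*v + (2*p + 7*v - 3)*(3*p^2 + 10*p*v + 4*p + 10*v + 1)))/(p^2 + 7*p*v - 3*p - 21*v)^3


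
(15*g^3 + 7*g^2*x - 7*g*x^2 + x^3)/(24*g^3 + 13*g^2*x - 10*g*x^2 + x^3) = (-5*g + x)/(-8*g + x)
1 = 1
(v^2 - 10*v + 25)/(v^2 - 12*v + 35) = (v - 5)/(v - 7)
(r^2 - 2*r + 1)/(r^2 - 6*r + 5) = (r - 1)/(r - 5)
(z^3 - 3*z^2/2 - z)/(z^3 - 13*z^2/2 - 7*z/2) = (z - 2)/(z - 7)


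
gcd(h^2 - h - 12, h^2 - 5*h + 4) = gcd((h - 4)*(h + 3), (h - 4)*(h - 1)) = h - 4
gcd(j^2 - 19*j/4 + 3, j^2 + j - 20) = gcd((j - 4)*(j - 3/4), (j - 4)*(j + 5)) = j - 4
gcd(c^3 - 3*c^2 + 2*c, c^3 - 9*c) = c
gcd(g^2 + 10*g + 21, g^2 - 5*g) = 1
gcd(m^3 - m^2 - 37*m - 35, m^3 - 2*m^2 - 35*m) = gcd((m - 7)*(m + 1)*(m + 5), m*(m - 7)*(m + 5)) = m^2 - 2*m - 35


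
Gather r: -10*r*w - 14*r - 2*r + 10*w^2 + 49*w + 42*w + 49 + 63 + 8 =r*(-10*w - 16) + 10*w^2 + 91*w + 120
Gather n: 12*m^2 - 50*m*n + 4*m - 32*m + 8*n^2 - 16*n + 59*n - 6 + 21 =12*m^2 - 28*m + 8*n^2 + n*(43 - 50*m) + 15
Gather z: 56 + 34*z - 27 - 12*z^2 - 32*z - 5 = -12*z^2 + 2*z + 24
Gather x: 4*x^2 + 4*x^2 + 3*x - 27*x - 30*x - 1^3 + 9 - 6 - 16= 8*x^2 - 54*x - 14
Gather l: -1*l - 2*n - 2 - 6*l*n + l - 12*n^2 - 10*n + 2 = -6*l*n - 12*n^2 - 12*n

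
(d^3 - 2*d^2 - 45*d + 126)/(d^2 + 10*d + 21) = (d^2 - 9*d + 18)/(d + 3)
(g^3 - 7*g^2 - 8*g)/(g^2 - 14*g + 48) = g*(g + 1)/(g - 6)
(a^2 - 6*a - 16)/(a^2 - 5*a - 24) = (a + 2)/(a + 3)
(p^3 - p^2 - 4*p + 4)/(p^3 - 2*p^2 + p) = (p^2 - 4)/(p*(p - 1))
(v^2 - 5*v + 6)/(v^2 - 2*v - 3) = (v - 2)/(v + 1)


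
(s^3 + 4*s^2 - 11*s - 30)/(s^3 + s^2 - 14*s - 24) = (s^2 + 2*s - 15)/(s^2 - s - 12)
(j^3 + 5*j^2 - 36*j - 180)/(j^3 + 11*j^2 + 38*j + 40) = (j^2 - 36)/(j^2 + 6*j + 8)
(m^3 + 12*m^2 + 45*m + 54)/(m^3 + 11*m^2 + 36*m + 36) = (m + 3)/(m + 2)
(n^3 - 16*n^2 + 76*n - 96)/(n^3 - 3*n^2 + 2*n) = (n^2 - 14*n + 48)/(n*(n - 1))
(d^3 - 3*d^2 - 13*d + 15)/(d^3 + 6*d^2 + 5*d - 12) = (d - 5)/(d + 4)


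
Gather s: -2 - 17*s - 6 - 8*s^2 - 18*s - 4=-8*s^2 - 35*s - 12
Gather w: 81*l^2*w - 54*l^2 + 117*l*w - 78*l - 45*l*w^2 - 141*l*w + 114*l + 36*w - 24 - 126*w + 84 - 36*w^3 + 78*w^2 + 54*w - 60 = -54*l^2 + 36*l - 36*w^3 + w^2*(78 - 45*l) + w*(81*l^2 - 24*l - 36)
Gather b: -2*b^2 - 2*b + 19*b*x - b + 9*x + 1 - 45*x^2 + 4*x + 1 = -2*b^2 + b*(19*x - 3) - 45*x^2 + 13*x + 2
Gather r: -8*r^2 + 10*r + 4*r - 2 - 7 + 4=-8*r^2 + 14*r - 5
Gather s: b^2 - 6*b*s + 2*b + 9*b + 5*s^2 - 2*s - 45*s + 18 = b^2 + 11*b + 5*s^2 + s*(-6*b - 47) + 18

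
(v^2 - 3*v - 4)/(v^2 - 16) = (v + 1)/(v + 4)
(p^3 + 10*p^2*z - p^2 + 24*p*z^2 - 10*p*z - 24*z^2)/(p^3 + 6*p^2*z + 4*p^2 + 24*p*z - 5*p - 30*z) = (p + 4*z)/(p + 5)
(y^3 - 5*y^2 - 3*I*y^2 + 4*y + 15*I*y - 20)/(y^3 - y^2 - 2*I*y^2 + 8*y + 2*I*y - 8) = (y^2 + y*(-5 + I) - 5*I)/(y^2 + y*(-1 + 2*I) - 2*I)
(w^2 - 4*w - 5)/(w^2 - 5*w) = (w + 1)/w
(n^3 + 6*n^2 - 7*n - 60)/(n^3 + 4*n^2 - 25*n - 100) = (n - 3)/(n - 5)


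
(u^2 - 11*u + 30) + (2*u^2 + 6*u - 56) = 3*u^2 - 5*u - 26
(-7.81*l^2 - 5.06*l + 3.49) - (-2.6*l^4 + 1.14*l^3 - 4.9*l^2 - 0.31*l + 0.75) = 2.6*l^4 - 1.14*l^3 - 2.91*l^2 - 4.75*l + 2.74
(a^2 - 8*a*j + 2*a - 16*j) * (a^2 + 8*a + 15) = a^4 - 8*a^3*j + 10*a^3 - 80*a^2*j + 31*a^2 - 248*a*j + 30*a - 240*j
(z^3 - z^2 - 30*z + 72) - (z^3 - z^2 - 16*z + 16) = 56 - 14*z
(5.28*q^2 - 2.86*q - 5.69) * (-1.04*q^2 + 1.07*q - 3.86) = -5.4912*q^4 + 8.624*q^3 - 17.5234*q^2 + 4.9513*q + 21.9634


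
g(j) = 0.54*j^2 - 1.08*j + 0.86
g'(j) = 1.08*j - 1.08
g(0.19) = 0.67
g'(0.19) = -0.87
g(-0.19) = 1.08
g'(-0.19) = -1.29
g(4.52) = 7.01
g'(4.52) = 3.80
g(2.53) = 1.58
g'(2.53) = 1.65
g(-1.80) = 4.55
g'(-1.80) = -3.02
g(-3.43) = 10.92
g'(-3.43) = -4.78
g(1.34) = 0.38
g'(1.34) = 0.37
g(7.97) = 26.55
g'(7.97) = 7.53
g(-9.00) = 54.32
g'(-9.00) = -10.80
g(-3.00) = 8.96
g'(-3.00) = -4.32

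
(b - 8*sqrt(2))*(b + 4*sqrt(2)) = b^2 - 4*sqrt(2)*b - 64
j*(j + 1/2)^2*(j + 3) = j^4 + 4*j^3 + 13*j^2/4 + 3*j/4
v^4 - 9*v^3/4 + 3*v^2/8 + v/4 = v*(v - 2)*(v - 1/2)*(v + 1/4)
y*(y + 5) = y^2 + 5*y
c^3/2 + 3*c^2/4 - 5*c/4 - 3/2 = (c/2 + 1)*(c - 3/2)*(c + 1)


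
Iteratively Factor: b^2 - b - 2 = (b + 1)*(b - 2)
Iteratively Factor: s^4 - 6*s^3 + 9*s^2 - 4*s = (s - 1)*(s^3 - 5*s^2 + 4*s) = (s - 1)^2*(s^2 - 4*s) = s*(s - 1)^2*(s - 4)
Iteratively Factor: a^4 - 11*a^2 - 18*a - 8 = (a + 2)*(a^3 - 2*a^2 - 7*a - 4) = (a + 1)*(a + 2)*(a^2 - 3*a - 4) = (a - 4)*(a + 1)*(a + 2)*(a + 1)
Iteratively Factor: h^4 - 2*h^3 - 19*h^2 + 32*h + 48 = (h + 1)*(h^3 - 3*h^2 - 16*h + 48) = (h - 3)*(h + 1)*(h^2 - 16) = (h - 3)*(h + 1)*(h + 4)*(h - 4)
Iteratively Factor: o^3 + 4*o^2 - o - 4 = (o + 1)*(o^2 + 3*o - 4) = (o + 1)*(o + 4)*(o - 1)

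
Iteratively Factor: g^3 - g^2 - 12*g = (g + 3)*(g^2 - 4*g) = g*(g + 3)*(g - 4)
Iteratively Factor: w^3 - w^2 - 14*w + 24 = (w - 2)*(w^2 + w - 12) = (w - 3)*(w - 2)*(w + 4)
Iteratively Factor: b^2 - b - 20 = (b - 5)*(b + 4)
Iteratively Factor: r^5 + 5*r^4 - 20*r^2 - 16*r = (r + 2)*(r^4 + 3*r^3 - 6*r^2 - 8*r) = (r + 1)*(r + 2)*(r^3 + 2*r^2 - 8*r) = (r + 1)*(r + 2)*(r + 4)*(r^2 - 2*r) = r*(r + 1)*(r + 2)*(r + 4)*(r - 2)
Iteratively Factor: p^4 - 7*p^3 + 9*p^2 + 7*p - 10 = (p + 1)*(p^3 - 8*p^2 + 17*p - 10) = (p - 2)*(p + 1)*(p^2 - 6*p + 5) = (p - 5)*(p - 2)*(p + 1)*(p - 1)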